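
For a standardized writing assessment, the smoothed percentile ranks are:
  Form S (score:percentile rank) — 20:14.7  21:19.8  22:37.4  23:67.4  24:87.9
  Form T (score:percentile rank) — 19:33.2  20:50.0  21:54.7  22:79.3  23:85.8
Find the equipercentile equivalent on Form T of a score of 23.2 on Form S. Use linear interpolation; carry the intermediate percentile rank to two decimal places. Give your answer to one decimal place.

21.7

PR of 23.2 on Form S: 67.4 + (23.2 − 23)/(24 − 23) × (87.9 − 67.4) = 71.50
On Form T, PR 71.50 falls between score 21 (PR 54.7) and 22 (PR 79.3).
Interpolate: 21 + (71.50 − 54.7)/(79.3 − 54.7) × (22 − 21) = 21.7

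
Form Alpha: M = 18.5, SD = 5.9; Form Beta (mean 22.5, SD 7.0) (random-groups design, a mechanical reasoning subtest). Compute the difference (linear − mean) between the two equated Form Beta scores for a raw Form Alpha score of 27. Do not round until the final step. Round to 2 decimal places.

Mean-equated: 27 + (22.5 − 18.5) = 31.00
Linear-equated: (7.0/5.9)(27 − 18.5) + 22.5 = 32.585
Difference = 32.585 − 31.00 = 1.58

1.58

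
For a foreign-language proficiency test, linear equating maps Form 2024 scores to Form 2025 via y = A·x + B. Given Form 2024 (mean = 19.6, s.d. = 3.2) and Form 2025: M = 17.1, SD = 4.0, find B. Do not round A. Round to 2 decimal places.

A = SD_Y / SD_X = 4.0 / 3.2 = 1.250000
B = M_Y − A·M_X = 17.1 − 1.250000 × 19.6 = -7.40

-7.40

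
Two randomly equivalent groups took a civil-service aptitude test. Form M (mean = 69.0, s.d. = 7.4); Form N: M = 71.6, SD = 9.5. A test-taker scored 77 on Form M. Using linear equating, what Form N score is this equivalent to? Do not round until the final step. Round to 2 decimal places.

81.87

Linear equating: y = (SD_Y/SD_X)(x − M_X) + M_Y
y = (9.5/7.4)(77 − 69.0) + 71.6
y = 1.283784 × 8.0 + 71.6 = 10.2703 + 71.6 = 81.87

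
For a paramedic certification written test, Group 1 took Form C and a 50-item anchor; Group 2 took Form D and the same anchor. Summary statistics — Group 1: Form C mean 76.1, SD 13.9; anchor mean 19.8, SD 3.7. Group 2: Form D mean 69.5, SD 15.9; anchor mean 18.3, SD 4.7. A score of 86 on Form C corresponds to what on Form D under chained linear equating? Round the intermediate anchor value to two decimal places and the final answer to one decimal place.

83.5

Form C → anchor (Group 1): v = (3.7/13.9)(86 − 76.1) + 19.8 = 22.44
anchor → Form D (Group 2): y = (15.9/4.7)(22.44 − 18.3) + 69.5 = 83.5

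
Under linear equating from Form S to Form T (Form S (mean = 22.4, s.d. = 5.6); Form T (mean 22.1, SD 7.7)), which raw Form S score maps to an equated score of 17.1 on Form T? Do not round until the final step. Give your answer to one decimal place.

18.8

Invert y = (SD_Y/SD_X)(x − M_X) + M_Y:
x = (SD_X/SD_Y)(y − M_Y) + M_X = (5.6/7.7)(17.1 − 22.1) + 22.4
x = 0.727273 × -5.000 + 22.4 = 18.8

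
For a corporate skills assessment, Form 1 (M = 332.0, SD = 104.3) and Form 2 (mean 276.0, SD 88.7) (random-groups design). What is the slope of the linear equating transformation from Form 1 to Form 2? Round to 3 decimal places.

A = SD_Y / SD_X = 88.7 / 104.3 = 0.850

0.850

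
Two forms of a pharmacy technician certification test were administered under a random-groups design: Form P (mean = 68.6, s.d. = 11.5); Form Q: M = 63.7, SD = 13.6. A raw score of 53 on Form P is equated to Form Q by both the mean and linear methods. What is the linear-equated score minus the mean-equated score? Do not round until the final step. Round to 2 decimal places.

-2.85

Mean-equated: 53 + (63.7 − 68.6) = 48.10
Linear-equated: (13.6/11.5)(53 − 68.6) + 63.7 = 45.251
Difference = 45.251 − 48.10 = -2.85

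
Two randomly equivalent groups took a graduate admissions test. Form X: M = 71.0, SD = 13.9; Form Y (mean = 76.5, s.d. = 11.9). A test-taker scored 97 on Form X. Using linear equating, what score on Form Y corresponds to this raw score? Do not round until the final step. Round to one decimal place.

Linear equating: y = (SD_Y/SD_X)(x − M_X) + M_Y
y = (11.9/13.9)(97 − 71.0) + 76.5
y = 0.856115 × 26.0 + 76.5 = 22.2590 + 76.5 = 98.8

98.8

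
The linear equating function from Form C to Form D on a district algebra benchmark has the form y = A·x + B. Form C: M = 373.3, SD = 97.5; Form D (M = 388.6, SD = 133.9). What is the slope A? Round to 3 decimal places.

1.373

A = SD_Y / SD_X = 133.9 / 97.5 = 1.373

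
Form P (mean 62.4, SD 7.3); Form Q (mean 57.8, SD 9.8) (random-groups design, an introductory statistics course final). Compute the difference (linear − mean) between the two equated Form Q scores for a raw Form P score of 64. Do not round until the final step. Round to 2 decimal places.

0.55

Mean-equated: 64 + (57.8 − 62.4) = 59.40
Linear-equated: (9.8/7.3)(64 − 62.4) + 57.8 = 59.948
Difference = 59.948 − 59.40 = 0.55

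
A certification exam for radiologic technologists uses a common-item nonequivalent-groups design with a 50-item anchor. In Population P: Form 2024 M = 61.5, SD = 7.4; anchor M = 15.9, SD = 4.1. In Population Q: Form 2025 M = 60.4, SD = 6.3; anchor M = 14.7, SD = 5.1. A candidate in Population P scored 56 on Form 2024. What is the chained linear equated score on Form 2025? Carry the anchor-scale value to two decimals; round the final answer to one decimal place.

Form 2024 → anchor (Population P): v = (4.1/7.4)(56 − 61.5) + 15.9 = 12.85
anchor → Form 2025 (Population Q): y = (6.3/5.1)(12.85 − 14.7) + 60.4 = 58.1

58.1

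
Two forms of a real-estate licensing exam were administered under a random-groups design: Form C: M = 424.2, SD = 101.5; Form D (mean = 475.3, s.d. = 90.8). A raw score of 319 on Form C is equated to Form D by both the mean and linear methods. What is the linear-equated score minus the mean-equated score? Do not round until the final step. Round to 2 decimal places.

Mean-equated: 319 + (475.3 − 424.2) = 370.10
Linear-equated: (90.8/101.5)(319 − 424.2) + 475.3 = 381.190
Difference = 381.190 − 370.10 = 11.09

11.09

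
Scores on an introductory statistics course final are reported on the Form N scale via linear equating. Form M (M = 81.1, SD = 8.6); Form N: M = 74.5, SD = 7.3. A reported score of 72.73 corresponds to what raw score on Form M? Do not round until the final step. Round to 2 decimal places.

79.01

Invert y = (SD_Y/SD_X)(x − M_X) + M_Y:
x = (SD_X/SD_Y)(y − M_Y) + M_X = (8.6/7.3)(72.73 − 74.5) + 81.1
x = 1.178082 × -1.770 + 81.1 = 79.01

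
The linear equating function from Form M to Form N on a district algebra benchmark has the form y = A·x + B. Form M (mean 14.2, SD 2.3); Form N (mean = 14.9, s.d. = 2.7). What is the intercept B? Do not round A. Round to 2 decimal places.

-1.77

A = SD_Y / SD_X = 2.7 / 2.3 = 1.173913
B = M_Y − A·M_X = 14.9 − 1.173913 × 14.2 = -1.77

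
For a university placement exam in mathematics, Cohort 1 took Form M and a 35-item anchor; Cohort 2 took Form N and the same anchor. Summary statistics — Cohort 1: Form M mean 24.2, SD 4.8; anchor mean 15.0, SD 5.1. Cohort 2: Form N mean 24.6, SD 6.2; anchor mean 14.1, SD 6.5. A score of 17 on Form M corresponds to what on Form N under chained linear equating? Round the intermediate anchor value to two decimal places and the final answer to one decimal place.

18.2

Form M → anchor (Cohort 1): v = (5.1/4.8)(17 − 24.2) + 15.0 = 7.35
anchor → Form N (Cohort 2): y = (6.2/6.5)(7.35 − 14.1) + 24.6 = 18.2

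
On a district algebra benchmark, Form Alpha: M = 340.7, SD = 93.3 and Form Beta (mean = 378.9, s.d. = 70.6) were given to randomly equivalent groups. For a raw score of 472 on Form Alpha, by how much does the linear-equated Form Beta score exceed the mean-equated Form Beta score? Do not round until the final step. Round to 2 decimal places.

-31.95

Mean-equated: 472 + (378.9 − 340.7) = 510.20
Linear-equated: (70.6/93.3)(472 − 340.7) + 378.9 = 478.255
Difference = 478.255 − 510.20 = -31.95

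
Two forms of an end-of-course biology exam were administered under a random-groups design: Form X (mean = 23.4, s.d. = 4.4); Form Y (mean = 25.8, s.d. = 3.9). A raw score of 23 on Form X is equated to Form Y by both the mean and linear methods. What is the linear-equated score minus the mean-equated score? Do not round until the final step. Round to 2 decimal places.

0.05

Mean-equated: 23 + (25.8 − 23.4) = 25.40
Linear-equated: (3.9/4.4)(23 − 23.4) + 25.8 = 25.445
Difference = 25.445 − 25.40 = 0.05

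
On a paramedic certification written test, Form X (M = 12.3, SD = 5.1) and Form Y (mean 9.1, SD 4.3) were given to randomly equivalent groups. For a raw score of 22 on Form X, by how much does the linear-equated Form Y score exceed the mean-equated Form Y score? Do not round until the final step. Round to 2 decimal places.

-1.52

Mean-equated: 22 + (9.1 − 12.3) = 18.80
Linear-equated: (4.3/5.1)(22 − 12.3) + 9.1 = 17.278
Difference = 17.278 − 18.80 = -1.52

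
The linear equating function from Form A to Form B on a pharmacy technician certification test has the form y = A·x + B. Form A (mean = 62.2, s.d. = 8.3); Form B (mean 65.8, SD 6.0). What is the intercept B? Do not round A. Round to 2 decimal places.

A = SD_Y / SD_X = 6.0 / 8.3 = 0.722892
B = M_Y − A·M_X = 65.8 − 0.722892 × 62.2 = 20.84

20.84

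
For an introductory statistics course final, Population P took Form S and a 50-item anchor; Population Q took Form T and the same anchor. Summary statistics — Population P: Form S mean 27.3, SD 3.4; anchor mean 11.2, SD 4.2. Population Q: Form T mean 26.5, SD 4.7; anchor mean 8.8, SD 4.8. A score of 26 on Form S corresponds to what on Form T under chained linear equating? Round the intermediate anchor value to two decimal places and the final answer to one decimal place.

Form S → anchor (Population P): v = (4.2/3.4)(26 − 27.3) + 11.2 = 9.59
anchor → Form T (Population Q): y = (4.7/4.8)(9.59 − 8.8) + 26.5 = 27.3

27.3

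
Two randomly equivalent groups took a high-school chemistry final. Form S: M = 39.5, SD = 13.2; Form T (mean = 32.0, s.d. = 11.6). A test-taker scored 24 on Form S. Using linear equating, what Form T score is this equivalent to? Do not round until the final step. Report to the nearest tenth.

18.4

Linear equating: y = (SD_Y/SD_X)(x − M_X) + M_Y
y = (11.6/13.2)(24 − 39.5) + 32.0
y = 0.878788 × -15.5 + 32.0 = -13.6212 + 32.0 = 18.4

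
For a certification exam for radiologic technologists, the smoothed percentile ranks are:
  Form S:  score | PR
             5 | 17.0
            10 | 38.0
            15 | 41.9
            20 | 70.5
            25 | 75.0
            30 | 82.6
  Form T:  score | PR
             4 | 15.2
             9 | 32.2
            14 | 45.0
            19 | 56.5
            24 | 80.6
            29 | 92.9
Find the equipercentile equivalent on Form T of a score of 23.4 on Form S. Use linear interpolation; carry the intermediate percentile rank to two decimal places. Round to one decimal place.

22.5

PR of 23.4 on Form S: 70.5 + (23.4 − 20)/(25 − 20) × (75.0 − 70.5) = 73.56
On Form T, PR 73.56 falls between score 19 (PR 56.5) and 24 (PR 80.6).
Interpolate: 19 + (73.56 − 56.5)/(80.6 − 56.5) × (24 − 19) = 22.5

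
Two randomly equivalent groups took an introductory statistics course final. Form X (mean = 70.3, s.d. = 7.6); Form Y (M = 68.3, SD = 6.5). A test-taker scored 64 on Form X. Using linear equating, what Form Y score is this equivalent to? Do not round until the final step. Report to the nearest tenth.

Linear equating: y = (SD_Y/SD_X)(x − M_X) + M_Y
y = (6.5/7.6)(64 − 70.3) + 68.3
y = 0.855263 × -6.3 + 68.3 = -5.3882 + 68.3 = 62.9

62.9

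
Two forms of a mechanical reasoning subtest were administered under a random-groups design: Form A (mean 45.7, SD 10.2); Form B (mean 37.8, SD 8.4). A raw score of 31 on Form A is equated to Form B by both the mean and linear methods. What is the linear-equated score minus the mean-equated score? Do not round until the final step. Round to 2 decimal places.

2.59

Mean-equated: 31 + (37.8 − 45.7) = 23.10
Linear-equated: (8.4/10.2)(31 − 45.7) + 37.8 = 25.694
Difference = 25.694 − 23.10 = 2.59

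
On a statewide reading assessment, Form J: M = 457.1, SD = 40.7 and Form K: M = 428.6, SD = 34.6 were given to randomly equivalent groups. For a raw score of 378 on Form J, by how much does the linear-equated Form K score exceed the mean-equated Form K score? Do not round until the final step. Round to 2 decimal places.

11.86

Mean-equated: 378 + (428.6 − 457.1) = 349.50
Linear-equated: (34.6/40.7)(378 − 457.1) + 428.6 = 361.355
Difference = 361.355 − 349.50 = 11.86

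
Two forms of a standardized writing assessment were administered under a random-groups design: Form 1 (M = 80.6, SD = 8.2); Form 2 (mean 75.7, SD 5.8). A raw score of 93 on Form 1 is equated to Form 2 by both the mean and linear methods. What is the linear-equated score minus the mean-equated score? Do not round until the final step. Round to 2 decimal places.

Mean-equated: 93 + (75.7 − 80.6) = 88.10
Linear-equated: (5.8/8.2)(93 − 80.6) + 75.7 = 84.471
Difference = 84.471 − 88.10 = -3.63

-3.63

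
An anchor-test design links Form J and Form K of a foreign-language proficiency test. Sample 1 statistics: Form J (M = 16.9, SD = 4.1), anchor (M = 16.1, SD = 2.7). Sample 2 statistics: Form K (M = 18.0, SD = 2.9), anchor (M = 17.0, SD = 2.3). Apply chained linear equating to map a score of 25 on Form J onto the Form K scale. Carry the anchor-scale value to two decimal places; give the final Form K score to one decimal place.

Form J → anchor (Sample 1): v = (2.7/4.1)(25 − 16.9) + 16.1 = 21.43
anchor → Form K (Sample 2): y = (2.9/2.3)(21.43 − 17.0) + 18.0 = 23.6

23.6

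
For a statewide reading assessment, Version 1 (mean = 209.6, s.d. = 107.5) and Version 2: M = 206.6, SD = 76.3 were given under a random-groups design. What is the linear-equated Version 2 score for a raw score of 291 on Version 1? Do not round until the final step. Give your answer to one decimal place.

264.4

Linear equating: y = (SD_Y/SD_X)(x − M_X) + M_Y
y = (76.3/107.5)(291 − 209.6) + 206.6
y = 0.709767 × 81.4 + 206.6 = 57.7751 + 206.6 = 264.4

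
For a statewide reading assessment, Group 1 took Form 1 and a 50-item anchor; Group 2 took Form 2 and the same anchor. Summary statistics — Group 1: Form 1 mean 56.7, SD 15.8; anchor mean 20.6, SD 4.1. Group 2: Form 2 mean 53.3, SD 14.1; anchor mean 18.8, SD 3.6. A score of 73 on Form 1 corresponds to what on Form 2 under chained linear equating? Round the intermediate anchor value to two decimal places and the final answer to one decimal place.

Form 1 → anchor (Group 1): v = (4.1/15.8)(73 − 56.7) + 20.6 = 24.83
anchor → Form 2 (Group 2): y = (14.1/3.6)(24.83 − 18.8) + 53.3 = 76.9

76.9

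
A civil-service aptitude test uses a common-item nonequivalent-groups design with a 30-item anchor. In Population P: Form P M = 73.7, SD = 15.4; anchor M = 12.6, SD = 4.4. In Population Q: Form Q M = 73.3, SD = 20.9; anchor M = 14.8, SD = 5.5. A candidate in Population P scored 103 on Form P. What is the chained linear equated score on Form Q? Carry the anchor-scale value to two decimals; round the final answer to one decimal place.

Form P → anchor (Population P): v = (4.4/15.4)(103 − 73.7) + 12.6 = 20.97
anchor → Form Q (Population Q): y = (20.9/5.5)(20.97 − 14.8) + 73.3 = 96.7

96.7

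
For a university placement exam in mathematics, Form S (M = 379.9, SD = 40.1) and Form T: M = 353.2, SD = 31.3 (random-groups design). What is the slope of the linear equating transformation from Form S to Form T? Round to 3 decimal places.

A = SD_Y / SD_X = 31.3 / 40.1 = 0.781

0.781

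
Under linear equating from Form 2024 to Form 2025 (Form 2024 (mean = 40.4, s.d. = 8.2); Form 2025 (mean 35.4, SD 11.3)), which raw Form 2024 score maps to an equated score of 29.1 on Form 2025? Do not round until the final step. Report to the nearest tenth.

Invert y = (SD_Y/SD_X)(x − M_X) + M_Y:
x = (SD_X/SD_Y)(y − M_Y) + M_X = (8.2/11.3)(29.1 − 35.4) + 40.4
x = 0.725664 × -6.300 + 40.4 = 35.8

35.8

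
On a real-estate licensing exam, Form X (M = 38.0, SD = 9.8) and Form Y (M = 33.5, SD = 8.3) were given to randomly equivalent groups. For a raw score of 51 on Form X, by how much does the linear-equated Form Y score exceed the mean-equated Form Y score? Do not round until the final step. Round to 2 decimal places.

Mean-equated: 51 + (33.5 − 38.0) = 46.50
Linear-equated: (8.3/9.8)(51 − 38.0) + 33.5 = 44.510
Difference = 44.510 − 46.50 = -1.99

-1.99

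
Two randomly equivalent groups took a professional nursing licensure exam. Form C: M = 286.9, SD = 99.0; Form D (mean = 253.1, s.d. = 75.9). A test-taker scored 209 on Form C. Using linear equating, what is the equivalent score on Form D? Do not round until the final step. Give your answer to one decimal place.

Linear equating: y = (SD_Y/SD_X)(x − M_X) + M_Y
y = (75.9/99.0)(209 − 286.9) + 253.1
y = 0.766667 × -77.9 + 253.1 = -59.7233 + 253.1 = 193.4

193.4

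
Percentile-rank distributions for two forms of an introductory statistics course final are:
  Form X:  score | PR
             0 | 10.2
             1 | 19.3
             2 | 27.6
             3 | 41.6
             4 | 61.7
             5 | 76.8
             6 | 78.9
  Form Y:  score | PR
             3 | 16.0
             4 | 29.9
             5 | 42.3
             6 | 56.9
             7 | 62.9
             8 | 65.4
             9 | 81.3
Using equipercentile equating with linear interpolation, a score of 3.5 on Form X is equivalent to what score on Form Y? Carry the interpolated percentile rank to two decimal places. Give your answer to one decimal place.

5.6

PR of 3.5 on Form X: 41.6 + (3.5 − 3)/(4 − 3) × (61.7 − 41.6) = 51.65
On Form Y, PR 51.65 falls between score 5 (PR 42.3) and 6 (PR 56.9).
Interpolate: 5 + (51.65 − 42.3)/(56.9 − 42.3) × (6 − 5) = 5.6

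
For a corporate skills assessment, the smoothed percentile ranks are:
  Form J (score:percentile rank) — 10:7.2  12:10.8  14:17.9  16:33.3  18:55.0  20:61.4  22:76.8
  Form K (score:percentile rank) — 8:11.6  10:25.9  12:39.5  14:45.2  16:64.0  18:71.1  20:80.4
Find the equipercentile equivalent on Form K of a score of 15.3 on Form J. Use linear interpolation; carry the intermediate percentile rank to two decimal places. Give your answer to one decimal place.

10.3

PR of 15.3 on Form J: 17.9 + (15.3 − 14)/(16 − 14) × (33.3 − 17.9) = 27.91
On Form K, PR 27.91 falls between score 10 (PR 25.9) and 12 (PR 39.5).
Interpolate: 10 + (27.91 − 25.9)/(39.5 − 25.9) × (12 − 10) = 10.3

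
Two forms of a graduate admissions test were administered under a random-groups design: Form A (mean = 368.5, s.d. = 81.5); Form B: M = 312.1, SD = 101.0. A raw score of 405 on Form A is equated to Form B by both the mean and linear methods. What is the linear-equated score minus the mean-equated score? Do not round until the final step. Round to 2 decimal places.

8.73

Mean-equated: 405 + (312.1 − 368.5) = 348.60
Linear-equated: (101.0/81.5)(405 − 368.5) + 312.1 = 357.333
Difference = 357.333 − 348.60 = 8.73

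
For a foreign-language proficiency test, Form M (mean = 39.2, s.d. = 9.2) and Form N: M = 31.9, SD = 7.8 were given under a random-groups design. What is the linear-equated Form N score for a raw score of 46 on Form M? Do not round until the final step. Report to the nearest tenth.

Linear equating: y = (SD_Y/SD_X)(x − M_X) + M_Y
y = (7.8/9.2)(46 − 39.2) + 31.9
y = 0.847826 × 6.8 + 31.9 = 5.7652 + 31.9 = 37.7

37.7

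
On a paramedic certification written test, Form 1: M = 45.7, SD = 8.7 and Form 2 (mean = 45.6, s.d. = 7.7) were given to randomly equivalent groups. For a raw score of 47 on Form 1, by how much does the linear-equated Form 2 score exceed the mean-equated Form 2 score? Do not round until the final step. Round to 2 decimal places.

-0.15

Mean-equated: 47 + (45.6 − 45.7) = 46.90
Linear-equated: (7.7/8.7)(47 − 45.7) + 45.6 = 46.751
Difference = 46.751 − 46.90 = -0.15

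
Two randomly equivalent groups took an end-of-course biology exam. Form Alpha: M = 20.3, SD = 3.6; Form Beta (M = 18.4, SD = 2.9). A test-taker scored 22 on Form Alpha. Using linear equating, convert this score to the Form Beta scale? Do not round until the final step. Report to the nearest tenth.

19.8

Linear equating: y = (SD_Y/SD_X)(x − M_X) + M_Y
y = (2.9/3.6)(22 − 20.3) + 18.4
y = 0.805556 × 1.7 + 18.4 = 1.3694 + 18.4 = 19.8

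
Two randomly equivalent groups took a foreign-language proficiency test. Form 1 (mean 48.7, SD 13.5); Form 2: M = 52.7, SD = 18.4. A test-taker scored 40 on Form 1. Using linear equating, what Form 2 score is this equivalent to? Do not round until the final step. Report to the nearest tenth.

40.8

Linear equating: y = (SD_Y/SD_X)(x − M_X) + M_Y
y = (18.4/13.5)(40 − 48.7) + 52.7
y = 1.362963 × -8.7 + 52.7 = -11.8578 + 52.7 = 40.8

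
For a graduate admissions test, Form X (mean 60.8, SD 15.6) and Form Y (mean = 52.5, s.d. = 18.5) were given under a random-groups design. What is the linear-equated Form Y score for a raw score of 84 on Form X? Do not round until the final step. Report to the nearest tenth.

80.0

Linear equating: y = (SD_Y/SD_X)(x − M_X) + M_Y
y = (18.5/15.6)(84 − 60.8) + 52.5
y = 1.185897 × 23.2 + 52.5 = 27.5128 + 52.5 = 80.0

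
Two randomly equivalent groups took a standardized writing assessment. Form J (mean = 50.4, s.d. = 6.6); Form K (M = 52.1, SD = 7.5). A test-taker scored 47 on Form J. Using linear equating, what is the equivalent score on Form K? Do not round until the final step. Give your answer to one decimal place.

48.2

Linear equating: y = (SD_Y/SD_X)(x − M_X) + M_Y
y = (7.5/6.6)(47 − 50.4) + 52.1
y = 1.136364 × -3.4 + 52.1 = -3.8636 + 52.1 = 48.2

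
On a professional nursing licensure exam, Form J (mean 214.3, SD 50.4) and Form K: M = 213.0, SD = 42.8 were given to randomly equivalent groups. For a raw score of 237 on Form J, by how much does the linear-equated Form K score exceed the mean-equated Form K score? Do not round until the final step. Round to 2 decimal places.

-3.42

Mean-equated: 237 + (213.0 − 214.3) = 235.70
Linear-equated: (42.8/50.4)(237 − 214.3) + 213.0 = 232.277
Difference = 232.277 − 235.70 = -3.42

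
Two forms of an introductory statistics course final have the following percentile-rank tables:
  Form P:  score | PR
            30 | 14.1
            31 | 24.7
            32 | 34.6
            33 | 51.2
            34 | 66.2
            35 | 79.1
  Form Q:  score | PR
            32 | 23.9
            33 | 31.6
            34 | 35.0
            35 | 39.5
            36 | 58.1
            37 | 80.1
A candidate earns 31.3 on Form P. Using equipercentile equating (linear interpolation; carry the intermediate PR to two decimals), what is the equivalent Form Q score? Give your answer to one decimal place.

32.5

PR of 31.3 on Form P: 24.7 + (31.3 − 31)/(32 − 31) × (34.6 − 24.7) = 27.67
On Form Q, PR 27.67 falls between score 32 (PR 23.9) and 33 (PR 31.6).
Interpolate: 32 + (27.67 − 23.9)/(31.6 − 23.9) × (33 − 32) = 32.5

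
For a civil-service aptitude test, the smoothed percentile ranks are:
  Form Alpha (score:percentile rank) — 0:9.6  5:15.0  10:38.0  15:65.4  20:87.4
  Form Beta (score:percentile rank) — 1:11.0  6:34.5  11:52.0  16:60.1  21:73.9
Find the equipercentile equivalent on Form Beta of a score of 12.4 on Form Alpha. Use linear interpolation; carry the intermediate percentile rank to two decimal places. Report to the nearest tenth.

PR of 12.4 on Form Alpha: 38.0 + (12.4 − 10)/(15 − 10) × (65.4 − 38.0) = 51.15
On Form Beta, PR 51.15 falls between score 6 (PR 34.5) and 11 (PR 52.0).
Interpolate: 6 + (51.15 − 34.5)/(52.0 − 34.5) × (11 − 6) = 10.8

10.8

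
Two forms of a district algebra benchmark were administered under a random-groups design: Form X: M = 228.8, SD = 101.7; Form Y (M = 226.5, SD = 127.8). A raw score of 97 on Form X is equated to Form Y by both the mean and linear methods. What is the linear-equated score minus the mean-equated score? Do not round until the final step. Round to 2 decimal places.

-33.82

Mean-equated: 97 + (226.5 − 228.8) = 94.70
Linear-equated: (127.8/101.7)(97 − 228.8) + 226.5 = 60.875
Difference = 60.875 − 94.70 = -33.82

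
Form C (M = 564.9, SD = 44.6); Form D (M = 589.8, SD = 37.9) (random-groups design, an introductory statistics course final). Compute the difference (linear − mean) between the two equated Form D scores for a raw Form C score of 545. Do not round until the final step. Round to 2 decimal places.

2.99

Mean-equated: 545 + (589.8 − 564.9) = 569.90
Linear-equated: (37.9/44.6)(545 − 564.9) + 589.8 = 572.889
Difference = 572.889 − 569.90 = 2.99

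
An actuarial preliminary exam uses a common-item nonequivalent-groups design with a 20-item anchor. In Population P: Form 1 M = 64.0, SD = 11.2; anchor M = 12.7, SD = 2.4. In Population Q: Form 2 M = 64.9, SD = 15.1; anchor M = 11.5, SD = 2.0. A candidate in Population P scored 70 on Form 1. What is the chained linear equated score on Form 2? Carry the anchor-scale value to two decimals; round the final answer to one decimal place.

Form 1 → anchor (Population P): v = (2.4/11.2)(70 − 64.0) + 12.7 = 13.99
anchor → Form 2 (Population Q): y = (15.1/2.0)(13.99 − 11.5) + 64.9 = 83.7

83.7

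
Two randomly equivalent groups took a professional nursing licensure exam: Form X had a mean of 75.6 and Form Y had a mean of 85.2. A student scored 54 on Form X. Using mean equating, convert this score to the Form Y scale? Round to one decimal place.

63.6

Mean equating: y = x + (M_Y − M_X) = 54 + (85.2 − 75.6) = 63.6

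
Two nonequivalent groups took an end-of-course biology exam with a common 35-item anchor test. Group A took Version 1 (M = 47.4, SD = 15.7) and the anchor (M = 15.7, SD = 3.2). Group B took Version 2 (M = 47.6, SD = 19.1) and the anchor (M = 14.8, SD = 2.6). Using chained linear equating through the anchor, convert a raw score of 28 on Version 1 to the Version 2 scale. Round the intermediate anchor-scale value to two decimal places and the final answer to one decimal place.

Version 1 → anchor (Group A): v = (3.2/15.7)(28 − 47.4) + 15.7 = 11.75
anchor → Version 2 (Group B): y = (19.1/2.6)(11.75 − 14.8) + 47.6 = 25.2

25.2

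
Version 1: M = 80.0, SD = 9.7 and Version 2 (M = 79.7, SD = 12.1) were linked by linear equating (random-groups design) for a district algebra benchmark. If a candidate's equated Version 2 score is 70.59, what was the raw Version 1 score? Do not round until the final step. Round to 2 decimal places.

Invert y = (SD_Y/SD_X)(x − M_X) + M_Y:
x = (SD_X/SD_Y)(y − M_Y) + M_X = (9.7/12.1)(70.59 − 79.7) + 80.0
x = 0.801653 × -9.110 + 80.0 = 72.70

72.70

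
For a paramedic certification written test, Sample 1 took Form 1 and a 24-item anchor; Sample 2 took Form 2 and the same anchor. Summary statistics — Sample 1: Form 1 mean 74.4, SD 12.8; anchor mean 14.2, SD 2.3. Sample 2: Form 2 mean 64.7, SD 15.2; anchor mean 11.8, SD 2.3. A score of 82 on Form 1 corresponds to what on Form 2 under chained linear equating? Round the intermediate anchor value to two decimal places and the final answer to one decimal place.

89.6

Form 1 → anchor (Sample 1): v = (2.3/12.8)(82 − 74.4) + 14.2 = 15.57
anchor → Form 2 (Sample 2): y = (15.2/2.3)(15.57 − 11.8) + 64.7 = 89.6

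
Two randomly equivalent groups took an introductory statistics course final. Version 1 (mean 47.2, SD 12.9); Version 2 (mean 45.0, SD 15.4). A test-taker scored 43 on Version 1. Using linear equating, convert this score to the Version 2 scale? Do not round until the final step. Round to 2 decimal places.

Linear equating: y = (SD_Y/SD_X)(x − M_X) + M_Y
y = (15.4/12.9)(43 − 47.2) + 45.0
y = 1.193798 × -4.2 + 45.0 = -5.0140 + 45.0 = 39.99

39.99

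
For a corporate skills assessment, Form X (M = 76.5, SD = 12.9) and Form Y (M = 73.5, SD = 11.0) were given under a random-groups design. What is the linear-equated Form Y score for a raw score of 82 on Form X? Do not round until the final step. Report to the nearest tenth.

Linear equating: y = (SD_Y/SD_X)(x − M_X) + M_Y
y = (11.0/12.9)(82 − 76.5) + 73.5
y = 0.852713 × 5.5 + 73.5 = 4.6899 + 73.5 = 78.2

78.2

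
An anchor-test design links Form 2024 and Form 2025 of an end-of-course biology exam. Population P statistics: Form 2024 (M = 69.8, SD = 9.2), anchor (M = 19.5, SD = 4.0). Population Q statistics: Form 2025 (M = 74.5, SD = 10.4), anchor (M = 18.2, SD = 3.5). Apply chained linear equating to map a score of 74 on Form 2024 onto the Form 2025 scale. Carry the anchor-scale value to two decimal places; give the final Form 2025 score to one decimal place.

Form 2024 → anchor (Population P): v = (4.0/9.2)(74 − 69.8) + 19.5 = 21.33
anchor → Form 2025 (Population Q): y = (10.4/3.5)(21.33 − 18.2) + 74.5 = 83.8

83.8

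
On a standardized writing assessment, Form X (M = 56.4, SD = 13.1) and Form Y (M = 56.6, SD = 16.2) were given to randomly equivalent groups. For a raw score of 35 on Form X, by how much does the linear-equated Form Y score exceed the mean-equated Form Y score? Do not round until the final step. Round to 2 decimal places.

-5.06

Mean-equated: 35 + (56.6 − 56.4) = 35.20
Linear-equated: (16.2/13.1)(35 − 56.4) + 56.6 = 30.136
Difference = 30.136 − 35.20 = -5.06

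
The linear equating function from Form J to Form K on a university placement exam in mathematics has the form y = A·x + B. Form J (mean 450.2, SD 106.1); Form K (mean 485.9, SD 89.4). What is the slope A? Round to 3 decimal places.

A = SD_Y / SD_X = 89.4 / 106.1 = 0.843

0.843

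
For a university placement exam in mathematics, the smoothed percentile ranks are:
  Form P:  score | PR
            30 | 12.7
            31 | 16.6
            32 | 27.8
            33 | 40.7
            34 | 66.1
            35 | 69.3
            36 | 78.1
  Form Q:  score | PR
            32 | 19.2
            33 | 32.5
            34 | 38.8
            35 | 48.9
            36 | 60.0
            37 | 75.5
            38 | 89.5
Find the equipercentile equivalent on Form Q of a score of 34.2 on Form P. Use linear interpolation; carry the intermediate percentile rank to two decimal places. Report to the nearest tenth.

PR of 34.2 on Form P: 66.1 + (34.2 − 34)/(35 − 34) × (69.3 − 66.1) = 66.74
On Form Q, PR 66.74 falls between score 36 (PR 60.0) and 37 (PR 75.5).
Interpolate: 36 + (66.74 − 60.0)/(75.5 − 60.0) × (37 − 36) = 36.4

36.4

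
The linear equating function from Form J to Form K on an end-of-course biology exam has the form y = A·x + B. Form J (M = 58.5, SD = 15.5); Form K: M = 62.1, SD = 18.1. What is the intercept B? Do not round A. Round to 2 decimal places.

-6.21

A = SD_Y / SD_X = 18.1 / 15.5 = 1.167742
B = M_Y − A·M_X = 62.1 − 1.167742 × 58.5 = -6.21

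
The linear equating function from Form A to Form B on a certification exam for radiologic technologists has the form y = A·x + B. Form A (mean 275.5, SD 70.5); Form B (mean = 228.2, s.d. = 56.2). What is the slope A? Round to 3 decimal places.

0.797

A = SD_Y / SD_X = 56.2 / 70.5 = 0.797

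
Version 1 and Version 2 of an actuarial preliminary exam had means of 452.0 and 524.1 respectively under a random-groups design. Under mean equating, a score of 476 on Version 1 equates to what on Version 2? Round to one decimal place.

Mean equating: y = x + (M_Y − M_X) = 476 + (524.1 − 452.0) = 548.1

548.1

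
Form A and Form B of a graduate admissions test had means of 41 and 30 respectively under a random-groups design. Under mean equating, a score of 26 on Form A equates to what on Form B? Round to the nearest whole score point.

Mean equating: y = x + (M_Y − M_X) = 26 + (30 − 41) = 15

15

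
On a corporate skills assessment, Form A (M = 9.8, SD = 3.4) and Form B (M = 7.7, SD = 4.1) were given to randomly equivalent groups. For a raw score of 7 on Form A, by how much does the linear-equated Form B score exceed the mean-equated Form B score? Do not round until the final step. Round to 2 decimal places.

-0.58

Mean-equated: 7 + (7.7 − 9.8) = 4.90
Linear-equated: (4.1/3.4)(7 − 9.8) + 7.7 = 4.324
Difference = 4.324 − 4.90 = -0.58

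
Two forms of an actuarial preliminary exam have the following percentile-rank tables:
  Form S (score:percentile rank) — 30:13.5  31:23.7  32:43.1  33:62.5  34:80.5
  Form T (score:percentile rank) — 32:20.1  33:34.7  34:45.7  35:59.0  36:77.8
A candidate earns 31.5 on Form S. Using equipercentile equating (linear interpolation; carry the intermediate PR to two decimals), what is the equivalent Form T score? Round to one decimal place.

PR of 31.5 on Form S: 23.7 + (31.5 − 31)/(32 − 31) × (43.1 − 23.7) = 33.40
On Form T, PR 33.40 falls between score 32 (PR 20.1) and 33 (PR 34.7).
Interpolate: 32 + (33.40 − 20.1)/(34.7 − 20.1) × (33 − 32) = 32.9

32.9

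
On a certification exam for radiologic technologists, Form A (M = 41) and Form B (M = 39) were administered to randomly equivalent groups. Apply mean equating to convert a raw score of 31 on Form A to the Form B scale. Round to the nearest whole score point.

Mean equating: y = x + (M_Y − M_X) = 31 + (39 − 41) = 29

29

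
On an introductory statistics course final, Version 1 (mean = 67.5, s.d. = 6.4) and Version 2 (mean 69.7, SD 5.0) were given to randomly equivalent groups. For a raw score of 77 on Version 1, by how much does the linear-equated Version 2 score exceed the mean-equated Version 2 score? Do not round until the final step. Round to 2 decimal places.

Mean-equated: 77 + (69.7 − 67.5) = 79.20
Linear-equated: (5.0/6.4)(77 − 67.5) + 69.7 = 77.122
Difference = 77.122 − 79.20 = -2.08

-2.08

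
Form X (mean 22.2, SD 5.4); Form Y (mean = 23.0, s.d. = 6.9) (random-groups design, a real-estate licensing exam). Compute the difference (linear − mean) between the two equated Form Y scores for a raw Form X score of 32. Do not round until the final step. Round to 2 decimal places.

Mean-equated: 32 + (23.0 − 22.2) = 32.80
Linear-equated: (6.9/5.4)(32 − 22.2) + 23.0 = 35.522
Difference = 35.522 − 32.80 = 2.72

2.72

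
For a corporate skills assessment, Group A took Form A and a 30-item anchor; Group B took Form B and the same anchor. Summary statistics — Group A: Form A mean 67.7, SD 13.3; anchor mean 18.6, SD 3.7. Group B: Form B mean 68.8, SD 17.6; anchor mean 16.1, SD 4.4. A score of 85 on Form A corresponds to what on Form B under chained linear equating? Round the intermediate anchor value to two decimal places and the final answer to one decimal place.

Form A → anchor (Group A): v = (3.7/13.3)(85 − 67.7) + 18.6 = 23.41
anchor → Form B (Group B): y = (17.6/4.4)(23.41 − 16.1) + 68.8 = 98.0

98.0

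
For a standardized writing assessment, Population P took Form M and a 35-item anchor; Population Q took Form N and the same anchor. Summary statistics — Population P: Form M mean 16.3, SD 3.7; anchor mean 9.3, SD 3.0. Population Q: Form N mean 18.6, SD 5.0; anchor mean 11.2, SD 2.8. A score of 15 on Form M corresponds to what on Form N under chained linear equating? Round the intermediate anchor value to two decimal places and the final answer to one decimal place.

13.3

Form M → anchor (Population P): v = (3.0/3.7)(15 − 16.3) + 9.3 = 8.25
anchor → Form N (Population Q): y = (5.0/2.8)(8.25 − 11.2) + 18.6 = 13.3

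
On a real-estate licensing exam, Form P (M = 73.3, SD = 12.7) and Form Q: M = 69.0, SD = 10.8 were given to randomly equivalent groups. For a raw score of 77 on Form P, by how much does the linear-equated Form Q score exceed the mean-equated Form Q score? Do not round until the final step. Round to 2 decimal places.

Mean-equated: 77 + (69.0 − 73.3) = 72.70
Linear-equated: (10.8/12.7)(77 − 73.3) + 69.0 = 72.146
Difference = 72.146 − 72.70 = -0.55

-0.55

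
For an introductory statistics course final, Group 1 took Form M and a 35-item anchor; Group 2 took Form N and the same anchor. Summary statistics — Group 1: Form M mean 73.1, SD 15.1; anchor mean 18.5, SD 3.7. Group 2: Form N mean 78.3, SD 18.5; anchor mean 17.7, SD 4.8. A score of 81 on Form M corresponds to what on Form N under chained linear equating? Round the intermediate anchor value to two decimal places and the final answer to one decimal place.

88.9

Form M → anchor (Group 1): v = (3.7/15.1)(81 − 73.1) + 18.5 = 20.44
anchor → Form N (Group 2): y = (18.5/4.8)(20.44 − 17.7) + 78.3 = 88.9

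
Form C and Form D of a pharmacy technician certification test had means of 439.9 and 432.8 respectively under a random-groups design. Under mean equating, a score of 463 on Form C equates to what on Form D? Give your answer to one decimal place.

455.9

Mean equating: y = x + (M_Y − M_X) = 463 + (432.8 − 439.9) = 455.9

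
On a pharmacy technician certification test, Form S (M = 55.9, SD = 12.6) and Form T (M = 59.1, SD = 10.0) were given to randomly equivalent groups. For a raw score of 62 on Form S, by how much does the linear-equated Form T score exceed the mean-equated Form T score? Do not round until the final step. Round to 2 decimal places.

-1.26

Mean-equated: 62 + (59.1 − 55.9) = 65.20
Linear-equated: (10.0/12.6)(62 − 55.9) + 59.1 = 63.941
Difference = 63.941 − 65.20 = -1.26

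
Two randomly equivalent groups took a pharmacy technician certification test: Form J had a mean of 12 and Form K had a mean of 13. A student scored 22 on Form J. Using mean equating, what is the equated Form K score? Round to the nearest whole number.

Mean equating: y = x + (M_Y − M_X) = 22 + (13 − 12) = 23

23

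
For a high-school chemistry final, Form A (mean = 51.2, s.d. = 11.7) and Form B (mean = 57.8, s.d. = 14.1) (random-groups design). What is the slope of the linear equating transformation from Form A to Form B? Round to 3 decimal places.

A = SD_Y / SD_X = 14.1 / 11.7 = 1.205

1.205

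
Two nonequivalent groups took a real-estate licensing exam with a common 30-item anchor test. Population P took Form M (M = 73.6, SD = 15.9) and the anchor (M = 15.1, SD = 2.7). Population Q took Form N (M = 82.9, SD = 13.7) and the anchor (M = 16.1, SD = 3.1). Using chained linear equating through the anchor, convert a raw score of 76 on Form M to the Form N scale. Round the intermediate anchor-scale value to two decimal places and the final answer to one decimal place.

Form M → anchor (Population P): v = (2.7/15.9)(76 − 73.6) + 15.1 = 15.51
anchor → Form N (Population Q): y = (13.7/3.1)(15.51 − 16.1) + 82.9 = 80.3

80.3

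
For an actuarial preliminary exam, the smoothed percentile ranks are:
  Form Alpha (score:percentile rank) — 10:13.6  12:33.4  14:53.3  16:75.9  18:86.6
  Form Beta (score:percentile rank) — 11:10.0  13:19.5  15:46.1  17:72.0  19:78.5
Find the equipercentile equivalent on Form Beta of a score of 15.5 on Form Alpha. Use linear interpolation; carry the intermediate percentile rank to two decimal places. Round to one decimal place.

16.9

PR of 15.5 on Form Alpha: 53.3 + (15.5 − 14)/(16 − 14) × (75.9 − 53.3) = 70.25
On Form Beta, PR 70.25 falls between score 15 (PR 46.1) and 17 (PR 72.0).
Interpolate: 15 + (70.25 − 46.1)/(72.0 − 46.1) × (17 − 15) = 16.9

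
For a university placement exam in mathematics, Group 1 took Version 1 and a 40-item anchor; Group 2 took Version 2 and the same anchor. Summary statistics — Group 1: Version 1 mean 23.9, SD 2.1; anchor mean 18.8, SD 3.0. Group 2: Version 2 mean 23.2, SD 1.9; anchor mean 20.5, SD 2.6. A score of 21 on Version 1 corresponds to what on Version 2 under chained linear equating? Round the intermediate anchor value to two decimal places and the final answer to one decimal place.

Version 1 → anchor (Group 1): v = (3.0/2.1)(21 − 23.9) + 18.8 = 14.66
anchor → Version 2 (Group 2): y = (1.9/2.6)(14.66 − 20.5) + 23.2 = 18.9

18.9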